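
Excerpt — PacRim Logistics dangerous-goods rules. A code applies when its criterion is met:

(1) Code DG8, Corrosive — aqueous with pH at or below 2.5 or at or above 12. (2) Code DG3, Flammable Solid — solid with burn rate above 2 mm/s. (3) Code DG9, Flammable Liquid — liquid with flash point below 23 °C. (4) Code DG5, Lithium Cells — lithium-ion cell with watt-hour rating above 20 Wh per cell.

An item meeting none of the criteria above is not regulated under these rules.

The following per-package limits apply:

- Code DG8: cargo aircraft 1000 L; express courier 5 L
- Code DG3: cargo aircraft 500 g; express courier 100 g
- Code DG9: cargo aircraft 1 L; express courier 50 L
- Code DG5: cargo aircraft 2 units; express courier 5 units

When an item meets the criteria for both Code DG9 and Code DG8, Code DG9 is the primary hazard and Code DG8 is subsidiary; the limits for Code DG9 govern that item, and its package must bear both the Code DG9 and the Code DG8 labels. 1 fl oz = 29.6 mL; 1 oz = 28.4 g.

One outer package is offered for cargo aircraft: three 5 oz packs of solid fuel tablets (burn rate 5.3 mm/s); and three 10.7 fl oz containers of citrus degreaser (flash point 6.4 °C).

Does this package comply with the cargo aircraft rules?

Solid fuel tablets: burn rate 5.3 mm/s > 2 mm/s → Code DG3 (Flammable Solid).
The citrus degreaser has flash point 6.4 °C, which is < 23 °C, so it is Code DG9 (Flammable Liquid).
Code DG3 quantity: three 5 oz packs = 426 g.
426 g ≤ 500 g (cargo aircraft limit, Code DG3) — within limit.
Code DG9 quantity: three 10.7 fl oz containers = 950.16 mL.
950.16 mL ≤ 1 L (cargo aircraft limit, Code DG9) — within limit.
Every hazard code is within its cargo aircraft limit and no segregation rule is violated.

Yes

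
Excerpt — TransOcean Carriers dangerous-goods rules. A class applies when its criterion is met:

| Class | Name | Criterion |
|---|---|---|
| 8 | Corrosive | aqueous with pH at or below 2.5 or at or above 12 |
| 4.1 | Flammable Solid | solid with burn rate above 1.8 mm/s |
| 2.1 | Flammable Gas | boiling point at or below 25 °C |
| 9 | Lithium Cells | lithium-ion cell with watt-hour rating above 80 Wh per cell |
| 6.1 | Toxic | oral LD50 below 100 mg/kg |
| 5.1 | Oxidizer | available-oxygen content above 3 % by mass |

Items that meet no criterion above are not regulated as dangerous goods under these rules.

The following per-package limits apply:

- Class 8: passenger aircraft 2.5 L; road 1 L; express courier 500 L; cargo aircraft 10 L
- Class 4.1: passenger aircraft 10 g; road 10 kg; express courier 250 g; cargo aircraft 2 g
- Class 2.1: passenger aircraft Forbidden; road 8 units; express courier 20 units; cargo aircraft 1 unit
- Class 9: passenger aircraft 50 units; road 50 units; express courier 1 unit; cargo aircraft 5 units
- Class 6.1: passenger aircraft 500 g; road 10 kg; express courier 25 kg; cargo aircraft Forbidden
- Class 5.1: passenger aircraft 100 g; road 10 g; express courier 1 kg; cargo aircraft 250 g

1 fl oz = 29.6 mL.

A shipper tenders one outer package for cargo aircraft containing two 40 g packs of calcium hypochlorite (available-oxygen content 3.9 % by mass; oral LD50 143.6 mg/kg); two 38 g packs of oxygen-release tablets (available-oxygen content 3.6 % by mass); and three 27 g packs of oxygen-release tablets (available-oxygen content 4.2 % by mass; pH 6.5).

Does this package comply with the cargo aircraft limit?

Calcium hypochlorite: available-oxygen content 3.9 % by mass > 3 % by mass → Class 5.1 (Oxidizer).
The oxygen-release tablets have available-oxygen content 3.6 % by mass, which is > 3 % by mass, so they are Class 5.1 (Oxidizer).
Available-oxygen content 4.2 % by mass meets the Class 5.1 criterion (Oxidizer), so the oxygen-release tablets are Class 5.1.
Total Class 5.1: (two 40 g packs = 80 g) + (two 38 g packs = 76 g) + (three 27 g packs = 81 g) = 237 g.
237 g ≤ 250 g (cargo aircraft limit, Class 5.1) — within limit.

Yes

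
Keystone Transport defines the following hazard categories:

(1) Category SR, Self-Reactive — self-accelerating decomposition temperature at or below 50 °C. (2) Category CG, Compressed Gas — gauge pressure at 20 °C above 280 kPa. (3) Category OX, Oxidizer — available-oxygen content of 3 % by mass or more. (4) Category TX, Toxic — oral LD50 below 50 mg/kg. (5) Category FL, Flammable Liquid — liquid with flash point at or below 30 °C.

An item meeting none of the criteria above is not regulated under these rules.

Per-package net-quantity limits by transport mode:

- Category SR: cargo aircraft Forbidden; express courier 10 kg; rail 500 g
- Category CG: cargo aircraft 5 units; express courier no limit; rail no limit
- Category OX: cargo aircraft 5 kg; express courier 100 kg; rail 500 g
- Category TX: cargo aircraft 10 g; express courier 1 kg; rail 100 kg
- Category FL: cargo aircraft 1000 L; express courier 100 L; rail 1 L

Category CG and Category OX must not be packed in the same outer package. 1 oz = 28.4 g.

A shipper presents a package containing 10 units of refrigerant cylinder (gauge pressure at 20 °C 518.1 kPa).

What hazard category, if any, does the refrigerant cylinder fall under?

The refrigerant cylinder has gauge pressure at 20 °C 518.1 kPa, which is > 280 kPa, so it is Category CG (Compressed Gas).

Category CG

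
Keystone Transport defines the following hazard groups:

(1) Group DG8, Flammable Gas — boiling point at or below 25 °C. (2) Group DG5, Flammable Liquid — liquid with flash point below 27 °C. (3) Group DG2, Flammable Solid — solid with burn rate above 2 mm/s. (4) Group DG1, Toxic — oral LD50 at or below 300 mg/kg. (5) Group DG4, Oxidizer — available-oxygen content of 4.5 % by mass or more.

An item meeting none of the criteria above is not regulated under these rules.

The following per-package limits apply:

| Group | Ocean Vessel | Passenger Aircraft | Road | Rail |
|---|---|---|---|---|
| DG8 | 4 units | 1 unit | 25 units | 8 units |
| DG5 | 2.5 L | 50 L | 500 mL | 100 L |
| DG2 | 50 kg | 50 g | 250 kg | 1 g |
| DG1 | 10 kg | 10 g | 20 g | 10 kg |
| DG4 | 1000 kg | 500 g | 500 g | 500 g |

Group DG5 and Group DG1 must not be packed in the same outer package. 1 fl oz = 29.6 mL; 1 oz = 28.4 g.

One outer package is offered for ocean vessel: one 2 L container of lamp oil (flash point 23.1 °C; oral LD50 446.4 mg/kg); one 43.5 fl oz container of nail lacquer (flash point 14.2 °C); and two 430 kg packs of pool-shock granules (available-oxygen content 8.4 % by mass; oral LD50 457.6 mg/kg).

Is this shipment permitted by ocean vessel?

No

The lamp oil has flash point 23.1 °C, which is < 27 °C, so it is Group DG5 (Flammable Liquid).
With flash point 14.2 °C (< 27 °C), the nail lacquer falls in Group DG5.
Pool-shock granules: available-oxygen content 8.4 % by mass ≥ 4.5 % by mass → Group DG4 (Oxidizer).
Total Group DG5: 2 L + (one 43.5 fl oz container = 1287.6 mL) = 3287.6 mL.
3287.6 mL exceeds the ocean vessel limit of 2.5 L for Group DG5.
Group DG4 quantity: two 430 kg packs = 860 kg.
860 kg ≤ 1000 kg (ocean vessel limit, Group DG4) — within limit.
The segregation rule (Group DG5 with Group DG1) does not apply to Group DG5 with Group DG4.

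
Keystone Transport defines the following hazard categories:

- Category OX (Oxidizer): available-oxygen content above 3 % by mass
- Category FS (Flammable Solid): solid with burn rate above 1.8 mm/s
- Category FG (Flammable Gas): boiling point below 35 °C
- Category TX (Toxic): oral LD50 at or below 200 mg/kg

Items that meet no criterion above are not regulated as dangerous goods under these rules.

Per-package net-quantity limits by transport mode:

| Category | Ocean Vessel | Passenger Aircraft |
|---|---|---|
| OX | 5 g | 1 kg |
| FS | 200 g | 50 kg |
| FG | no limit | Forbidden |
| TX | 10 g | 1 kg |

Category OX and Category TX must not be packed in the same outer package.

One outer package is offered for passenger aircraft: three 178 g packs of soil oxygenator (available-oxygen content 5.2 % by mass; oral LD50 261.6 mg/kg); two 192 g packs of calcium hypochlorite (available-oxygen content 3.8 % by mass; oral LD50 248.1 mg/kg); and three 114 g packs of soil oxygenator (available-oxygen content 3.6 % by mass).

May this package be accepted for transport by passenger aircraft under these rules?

No

Soil oxygenator: available-oxygen content 5.2 % by mass > 3 % by mass → Category OX (Oxidizer).
Calcium hypochlorite: available-oxygen content 3.8 % by mass > 3 % by mass → Category OX (Oxidizer).
Soil oxygenator: available-oxygen content 3.6 % by mass > 3 % by mass → Category OX (Oxidizer).
Total Category OX: (three 178 g packs = 534 g) + (two 192 g packs = 384 g) + (three 114 g packs = 342 g) = 1.26 kg.
That exceeds the Category OX passenger aircraft limit of 1 kg.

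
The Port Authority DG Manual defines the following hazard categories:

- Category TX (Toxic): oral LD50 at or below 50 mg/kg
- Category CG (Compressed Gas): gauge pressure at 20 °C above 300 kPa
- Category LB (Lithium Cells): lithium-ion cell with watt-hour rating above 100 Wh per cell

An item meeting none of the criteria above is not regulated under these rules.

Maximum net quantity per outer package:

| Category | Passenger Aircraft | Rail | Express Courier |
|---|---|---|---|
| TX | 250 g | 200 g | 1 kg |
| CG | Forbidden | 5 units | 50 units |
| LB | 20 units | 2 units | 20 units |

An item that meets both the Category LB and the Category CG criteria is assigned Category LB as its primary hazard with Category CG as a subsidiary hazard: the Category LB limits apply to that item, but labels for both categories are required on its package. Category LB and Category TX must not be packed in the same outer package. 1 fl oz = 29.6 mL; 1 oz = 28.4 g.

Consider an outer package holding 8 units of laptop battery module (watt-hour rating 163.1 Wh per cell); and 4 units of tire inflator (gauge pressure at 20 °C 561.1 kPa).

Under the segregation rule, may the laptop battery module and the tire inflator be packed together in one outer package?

With watt-hour rating 163.1 Wh per cell (> 100 Wh per cell), the laptop battery module falls in Category LB.
Gauge pressure at 20 °C 561.1 kPa meets the Category CG criterion (Compressed Gas), so the tire inflator is Category CG.
No segregation rule bars Category LB with Category CG.

Yes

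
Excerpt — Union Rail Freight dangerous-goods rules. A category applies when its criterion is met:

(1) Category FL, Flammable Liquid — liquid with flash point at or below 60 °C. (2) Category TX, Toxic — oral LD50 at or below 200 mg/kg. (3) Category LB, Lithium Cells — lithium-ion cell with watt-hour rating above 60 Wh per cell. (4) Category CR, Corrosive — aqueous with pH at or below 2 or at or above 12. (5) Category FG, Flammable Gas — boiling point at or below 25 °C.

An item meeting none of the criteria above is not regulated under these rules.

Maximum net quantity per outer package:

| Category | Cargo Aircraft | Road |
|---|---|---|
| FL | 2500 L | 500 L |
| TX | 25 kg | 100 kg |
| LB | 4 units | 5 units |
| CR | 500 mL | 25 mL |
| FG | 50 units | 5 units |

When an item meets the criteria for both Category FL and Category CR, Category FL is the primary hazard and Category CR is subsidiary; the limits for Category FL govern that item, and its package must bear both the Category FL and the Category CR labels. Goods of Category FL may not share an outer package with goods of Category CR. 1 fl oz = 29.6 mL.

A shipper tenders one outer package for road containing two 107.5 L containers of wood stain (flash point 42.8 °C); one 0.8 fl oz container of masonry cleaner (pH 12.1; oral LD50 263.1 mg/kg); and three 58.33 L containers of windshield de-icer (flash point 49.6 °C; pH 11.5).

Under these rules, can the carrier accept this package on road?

No

With flash point 42.8 °C (≤ 60 °C), the wood stain falls in Category FL.
pH 12.1 meets the Category CR criterion (Corrosive), so the masonry cleaner is Category CR.
Windshield de-icer: flash point 49.6 °C ≤ 60 °C → Category FL (Flammable Liquid).
Total Category FL: (two 107.5 L containers = 215 L) + (three 58.33 L containers = 174.99 L) = 389.99 L.
That is within the Category FL road limit of 500 L.
Category CR quantity: one 0.8 fl oz container = 23.68 mL.
23.68 mL ≤ 25 mL (road limit, Category CR) — within limit.
Category FL and Category CR may not share an outer package.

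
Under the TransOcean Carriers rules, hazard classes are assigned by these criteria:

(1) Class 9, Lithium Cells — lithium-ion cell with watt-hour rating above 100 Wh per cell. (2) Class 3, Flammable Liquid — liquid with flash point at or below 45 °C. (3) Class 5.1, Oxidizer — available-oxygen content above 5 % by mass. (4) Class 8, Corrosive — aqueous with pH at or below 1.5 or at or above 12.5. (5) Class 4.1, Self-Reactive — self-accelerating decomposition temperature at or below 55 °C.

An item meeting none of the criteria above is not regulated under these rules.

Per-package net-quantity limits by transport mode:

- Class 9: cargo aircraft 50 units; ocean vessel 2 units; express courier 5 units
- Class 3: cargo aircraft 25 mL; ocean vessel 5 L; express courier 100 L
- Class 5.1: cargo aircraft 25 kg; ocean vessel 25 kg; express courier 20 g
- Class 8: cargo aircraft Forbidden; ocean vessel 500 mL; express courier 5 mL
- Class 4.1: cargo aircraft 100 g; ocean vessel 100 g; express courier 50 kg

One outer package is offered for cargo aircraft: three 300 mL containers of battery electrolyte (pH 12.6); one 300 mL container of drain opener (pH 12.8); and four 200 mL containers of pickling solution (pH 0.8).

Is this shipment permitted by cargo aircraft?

No

Battery electrolyte: pH 12.6 ≥ 12.5 → Class 8 (Corrosive).
The drain opener has pH 12.8, which is ≥ 12.5, so it is Class 8 (Corrosive).
Pickling solution: pH 0.8 ≤ 1.5 → Class 8 (Corrosive).
Total Class 8: (three 300 mL containers = 900 mL) + 300 mL + (four 200 mL containers = 800 mL) = 2 L.
Class 8 is Forbidden by cargo aircraft.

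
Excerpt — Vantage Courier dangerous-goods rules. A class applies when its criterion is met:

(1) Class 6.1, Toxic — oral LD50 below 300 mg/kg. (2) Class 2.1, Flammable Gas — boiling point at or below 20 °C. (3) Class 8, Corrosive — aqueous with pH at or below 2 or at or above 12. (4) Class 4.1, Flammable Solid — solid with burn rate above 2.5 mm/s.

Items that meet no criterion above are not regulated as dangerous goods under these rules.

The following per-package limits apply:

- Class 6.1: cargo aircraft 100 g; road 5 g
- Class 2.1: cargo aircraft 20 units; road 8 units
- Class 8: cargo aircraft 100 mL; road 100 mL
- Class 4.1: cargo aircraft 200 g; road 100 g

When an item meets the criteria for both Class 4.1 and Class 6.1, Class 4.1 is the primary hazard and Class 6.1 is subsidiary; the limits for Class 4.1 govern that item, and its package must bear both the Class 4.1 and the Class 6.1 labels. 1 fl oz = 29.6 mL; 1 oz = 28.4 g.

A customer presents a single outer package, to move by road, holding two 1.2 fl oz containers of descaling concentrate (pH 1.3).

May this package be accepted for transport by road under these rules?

Yes

With pH 1.3 (≤ 2), the descaling concentrate falls in Class 8.
Class 8 quantity: two 1.2 fl oz containers = 71.04 mL.
71.04 mL is within the road limit of 100 mL for Class 8.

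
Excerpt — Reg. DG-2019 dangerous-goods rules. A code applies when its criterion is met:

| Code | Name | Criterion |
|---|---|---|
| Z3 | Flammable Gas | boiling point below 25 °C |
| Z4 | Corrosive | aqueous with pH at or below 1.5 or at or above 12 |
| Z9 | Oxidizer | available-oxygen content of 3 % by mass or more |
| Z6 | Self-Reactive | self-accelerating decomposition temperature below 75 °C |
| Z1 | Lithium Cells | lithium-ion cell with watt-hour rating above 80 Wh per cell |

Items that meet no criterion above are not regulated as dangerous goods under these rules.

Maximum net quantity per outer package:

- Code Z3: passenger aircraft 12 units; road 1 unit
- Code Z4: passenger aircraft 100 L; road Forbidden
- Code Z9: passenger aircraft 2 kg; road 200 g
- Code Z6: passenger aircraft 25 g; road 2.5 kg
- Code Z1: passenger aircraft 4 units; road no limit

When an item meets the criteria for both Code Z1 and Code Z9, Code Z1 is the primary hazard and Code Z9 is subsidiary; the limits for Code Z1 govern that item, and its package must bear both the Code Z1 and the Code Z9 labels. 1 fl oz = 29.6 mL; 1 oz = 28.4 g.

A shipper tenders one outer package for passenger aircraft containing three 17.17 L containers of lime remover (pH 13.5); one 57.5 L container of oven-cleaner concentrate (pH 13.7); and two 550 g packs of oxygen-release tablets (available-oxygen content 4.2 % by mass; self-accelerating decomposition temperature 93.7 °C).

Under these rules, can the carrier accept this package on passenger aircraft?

No

Lime remover: pH 13.5 ≥ 12 → Code Z4 (Corrosive).
Oven-cleaner concentrate: pH 13.7 ≥ 12 → Code Z4 (Corrosive).
The oxygen-release tablets have available-oxygen content 4.2 % by mass, which is ≥ 3 % by mass, so they are Code Z9 (Oxidizer).
Code Z9 quantity: two 550 g packs = 1.1 kg.
1.1 kg ≤ 2 kg (passenger aircraft limit, Code Z9) — within limit.
Total Code Z4: (three 17.17 L containers = 51.51 L) + 57.5 L = 109.01 L.
That exceeds the Code Z4 passenger aircraft limit of 100 L.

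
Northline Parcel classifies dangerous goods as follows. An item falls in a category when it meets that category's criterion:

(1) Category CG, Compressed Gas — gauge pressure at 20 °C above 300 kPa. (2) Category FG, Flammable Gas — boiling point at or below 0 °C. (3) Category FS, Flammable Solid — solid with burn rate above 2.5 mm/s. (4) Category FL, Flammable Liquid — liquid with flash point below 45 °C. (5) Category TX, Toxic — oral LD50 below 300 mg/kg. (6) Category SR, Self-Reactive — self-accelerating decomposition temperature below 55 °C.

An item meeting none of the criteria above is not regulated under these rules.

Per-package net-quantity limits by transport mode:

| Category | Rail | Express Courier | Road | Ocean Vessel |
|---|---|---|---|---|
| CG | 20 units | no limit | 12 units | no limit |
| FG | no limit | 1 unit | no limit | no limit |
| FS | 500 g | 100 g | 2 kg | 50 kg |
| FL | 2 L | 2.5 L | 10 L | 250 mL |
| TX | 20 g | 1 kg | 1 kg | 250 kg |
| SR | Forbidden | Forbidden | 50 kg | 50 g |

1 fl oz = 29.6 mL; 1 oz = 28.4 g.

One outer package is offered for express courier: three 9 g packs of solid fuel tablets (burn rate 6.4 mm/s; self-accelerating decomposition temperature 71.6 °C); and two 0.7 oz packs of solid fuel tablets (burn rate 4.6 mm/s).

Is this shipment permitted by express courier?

Yes

The solid fuel tablets have burn rate 6.4 mm/s, which is > 2.5 mm/s, so they are Category FS (Flammable Solid).
With burn rate 4.6 mm/s (> 2.5 mm/s), the solid fuel tablets fall in Category FS.
Total Category FS: (three 9 g packs = 27 g) + (two 0.7 oz packs = 39.76 g) = 66.76 g.
66.76 g ≤ 100 g (express courier limit, Category FS) — within limit.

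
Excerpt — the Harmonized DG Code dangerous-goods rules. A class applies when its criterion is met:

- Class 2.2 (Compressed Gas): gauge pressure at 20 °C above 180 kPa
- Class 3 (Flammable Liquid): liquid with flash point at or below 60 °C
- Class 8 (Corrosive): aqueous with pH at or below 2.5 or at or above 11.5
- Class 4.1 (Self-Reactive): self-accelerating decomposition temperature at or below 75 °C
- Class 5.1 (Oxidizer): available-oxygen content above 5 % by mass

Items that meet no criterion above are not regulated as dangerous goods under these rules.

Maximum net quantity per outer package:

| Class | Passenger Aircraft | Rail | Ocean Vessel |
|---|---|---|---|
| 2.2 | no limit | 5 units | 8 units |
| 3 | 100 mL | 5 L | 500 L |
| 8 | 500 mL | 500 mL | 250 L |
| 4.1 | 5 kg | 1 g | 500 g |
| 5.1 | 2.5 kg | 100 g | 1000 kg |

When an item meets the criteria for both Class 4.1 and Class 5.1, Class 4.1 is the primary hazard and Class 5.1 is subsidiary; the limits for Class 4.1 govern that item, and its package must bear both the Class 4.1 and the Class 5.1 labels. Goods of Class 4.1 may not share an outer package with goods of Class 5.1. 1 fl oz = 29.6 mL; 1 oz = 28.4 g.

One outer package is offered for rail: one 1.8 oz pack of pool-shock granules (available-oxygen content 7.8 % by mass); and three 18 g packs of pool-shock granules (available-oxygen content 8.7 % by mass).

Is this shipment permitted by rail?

With available-oxygen content 7.8 % by mass (> 5 % by mass), the pool-shock granules fall in Class 5.1.
With available-oxygen content 8.7 % by mass (> 5 % by mass), the pool-shock granules fall in Class 5.1.
Class 5.1 net quantity: (one 1.8 oz pack = 51.12 g) + (three 18 g packs = 54 g) = 105.12 g.
105.12 g > 100 g (rail limit, Class 5.1) — over the limit.

No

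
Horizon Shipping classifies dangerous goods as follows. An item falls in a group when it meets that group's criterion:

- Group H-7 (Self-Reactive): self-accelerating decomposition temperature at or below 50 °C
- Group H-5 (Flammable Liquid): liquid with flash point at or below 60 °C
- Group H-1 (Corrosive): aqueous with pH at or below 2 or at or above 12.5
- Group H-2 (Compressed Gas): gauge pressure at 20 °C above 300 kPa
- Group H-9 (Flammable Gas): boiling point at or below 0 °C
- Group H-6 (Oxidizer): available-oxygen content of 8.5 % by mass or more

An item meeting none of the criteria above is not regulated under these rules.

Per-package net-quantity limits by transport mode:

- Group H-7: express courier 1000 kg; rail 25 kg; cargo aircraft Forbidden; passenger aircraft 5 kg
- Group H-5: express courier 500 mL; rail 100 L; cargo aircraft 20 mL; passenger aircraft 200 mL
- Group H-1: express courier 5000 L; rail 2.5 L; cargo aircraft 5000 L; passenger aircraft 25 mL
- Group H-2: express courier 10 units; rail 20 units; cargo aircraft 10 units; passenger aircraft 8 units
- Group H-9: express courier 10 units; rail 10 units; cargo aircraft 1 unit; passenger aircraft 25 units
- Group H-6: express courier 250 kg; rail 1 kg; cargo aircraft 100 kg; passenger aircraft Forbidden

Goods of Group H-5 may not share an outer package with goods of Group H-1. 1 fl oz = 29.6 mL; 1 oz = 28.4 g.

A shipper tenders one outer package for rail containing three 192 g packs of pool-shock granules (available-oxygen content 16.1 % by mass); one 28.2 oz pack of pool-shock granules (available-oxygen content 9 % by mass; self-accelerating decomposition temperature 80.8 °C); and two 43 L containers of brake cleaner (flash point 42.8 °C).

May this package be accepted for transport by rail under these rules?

With available-oxygen content 16.1 % by mass (≥ 8.5 % by mass), the pool-shock granules fall in Group H-6.
Pool-shock granules: available-oxygen content 9 % by mass ≥ 8.5 % by mass → Group H-6 (Oxidizer).
Brake cleaner: flash point 42.8 °C ≤ 60 °C → Group H-5 (Flammable Liquid).
Total Group H-6: (three 192 g packs = 576 g) + (one 28.2 oz pack = 800.88 g) = 1376.88 g.
That exceeds the Group H-6 rail limit of 1 kg.
Group H-5 quantity: two 43 L containers = 86 L.
86 L ≤ 100 L (rail limit, Group H-5) — within limit.
The segregation rule (Group H-5 with Group H-1) does not apply to Group H-6 with Group H-5.

No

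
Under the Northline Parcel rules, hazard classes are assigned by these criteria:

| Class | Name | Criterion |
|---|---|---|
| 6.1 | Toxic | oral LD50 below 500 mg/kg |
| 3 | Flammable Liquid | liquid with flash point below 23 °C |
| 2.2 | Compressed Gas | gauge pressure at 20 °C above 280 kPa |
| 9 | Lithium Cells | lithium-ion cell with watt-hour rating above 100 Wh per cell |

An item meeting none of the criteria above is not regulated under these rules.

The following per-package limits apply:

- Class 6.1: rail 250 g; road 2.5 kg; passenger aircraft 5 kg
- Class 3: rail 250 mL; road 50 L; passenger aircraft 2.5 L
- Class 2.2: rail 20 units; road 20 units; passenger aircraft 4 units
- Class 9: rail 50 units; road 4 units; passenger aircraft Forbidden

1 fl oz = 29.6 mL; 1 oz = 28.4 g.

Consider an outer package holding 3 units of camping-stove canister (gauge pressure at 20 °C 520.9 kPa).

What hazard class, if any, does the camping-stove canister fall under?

The camping-stove canister has gauge pressure at 20 °C 520.9 kPa, which is > 280 kPa, so it is Class 2.2 (Compressed Gas).

Class 2.2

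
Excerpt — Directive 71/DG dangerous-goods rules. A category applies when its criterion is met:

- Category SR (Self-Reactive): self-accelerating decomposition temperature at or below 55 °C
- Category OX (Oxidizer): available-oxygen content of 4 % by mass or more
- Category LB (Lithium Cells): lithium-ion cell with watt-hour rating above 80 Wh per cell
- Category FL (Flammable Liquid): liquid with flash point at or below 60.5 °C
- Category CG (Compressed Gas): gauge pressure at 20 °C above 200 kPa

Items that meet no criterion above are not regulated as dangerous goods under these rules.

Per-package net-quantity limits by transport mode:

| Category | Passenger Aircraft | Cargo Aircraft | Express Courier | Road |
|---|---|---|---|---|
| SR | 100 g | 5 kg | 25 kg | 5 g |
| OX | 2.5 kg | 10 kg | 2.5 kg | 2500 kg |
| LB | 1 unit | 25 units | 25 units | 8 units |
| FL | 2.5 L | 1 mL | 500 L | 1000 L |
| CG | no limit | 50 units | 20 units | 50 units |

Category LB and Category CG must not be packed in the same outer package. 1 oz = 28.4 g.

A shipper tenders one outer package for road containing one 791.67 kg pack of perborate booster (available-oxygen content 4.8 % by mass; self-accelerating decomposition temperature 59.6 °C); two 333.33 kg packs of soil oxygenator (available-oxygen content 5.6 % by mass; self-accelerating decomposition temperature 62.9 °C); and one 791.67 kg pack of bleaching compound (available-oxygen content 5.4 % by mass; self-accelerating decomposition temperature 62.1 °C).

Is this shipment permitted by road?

Yes

The perborate booster has available-oxygen content 4.8 % by mass, which is ≥ 4 % by mass, so it is Category OX (Oxidizer).
With available-oxygen content 5.6 % by mass (≥ 4 % by mass), the soil oxygenator falls in Category OX.
Bleaching compound: available-oxygen content 5.4 % by mass ≥ 4 % by mass → Category OX (Oxidizer).
Total Category OX: 791.67 kg + (two 333.33 kg packs = 666.66 kg) + 791.67 kg = 2250 kg.
2250 kg is within the road limit of 2500 kg for Category OX.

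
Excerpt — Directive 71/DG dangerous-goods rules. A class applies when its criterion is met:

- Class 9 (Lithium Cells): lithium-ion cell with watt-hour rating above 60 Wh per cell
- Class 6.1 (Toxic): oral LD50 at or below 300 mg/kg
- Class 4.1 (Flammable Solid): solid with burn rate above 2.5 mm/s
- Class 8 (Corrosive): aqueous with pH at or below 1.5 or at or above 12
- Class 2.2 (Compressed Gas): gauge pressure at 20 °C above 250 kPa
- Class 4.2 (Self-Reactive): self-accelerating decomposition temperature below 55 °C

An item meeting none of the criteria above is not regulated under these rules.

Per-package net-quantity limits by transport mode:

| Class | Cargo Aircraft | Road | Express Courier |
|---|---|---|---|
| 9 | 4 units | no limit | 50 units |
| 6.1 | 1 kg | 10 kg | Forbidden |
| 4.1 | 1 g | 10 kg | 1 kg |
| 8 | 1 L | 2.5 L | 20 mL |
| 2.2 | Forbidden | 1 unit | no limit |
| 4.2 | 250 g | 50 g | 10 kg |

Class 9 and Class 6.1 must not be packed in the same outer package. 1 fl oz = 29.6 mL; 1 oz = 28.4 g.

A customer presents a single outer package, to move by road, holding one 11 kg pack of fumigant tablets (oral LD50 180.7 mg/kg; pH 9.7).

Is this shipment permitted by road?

With oral LD50 180.7 mg/kg (≤ 300 mg/kg), the fumigant tablets fall in Class 6.1.
Class 6.1 quantity: 11 kg.
11 kg > 10 kg (road limit, Class 6.1) — over the limit.

No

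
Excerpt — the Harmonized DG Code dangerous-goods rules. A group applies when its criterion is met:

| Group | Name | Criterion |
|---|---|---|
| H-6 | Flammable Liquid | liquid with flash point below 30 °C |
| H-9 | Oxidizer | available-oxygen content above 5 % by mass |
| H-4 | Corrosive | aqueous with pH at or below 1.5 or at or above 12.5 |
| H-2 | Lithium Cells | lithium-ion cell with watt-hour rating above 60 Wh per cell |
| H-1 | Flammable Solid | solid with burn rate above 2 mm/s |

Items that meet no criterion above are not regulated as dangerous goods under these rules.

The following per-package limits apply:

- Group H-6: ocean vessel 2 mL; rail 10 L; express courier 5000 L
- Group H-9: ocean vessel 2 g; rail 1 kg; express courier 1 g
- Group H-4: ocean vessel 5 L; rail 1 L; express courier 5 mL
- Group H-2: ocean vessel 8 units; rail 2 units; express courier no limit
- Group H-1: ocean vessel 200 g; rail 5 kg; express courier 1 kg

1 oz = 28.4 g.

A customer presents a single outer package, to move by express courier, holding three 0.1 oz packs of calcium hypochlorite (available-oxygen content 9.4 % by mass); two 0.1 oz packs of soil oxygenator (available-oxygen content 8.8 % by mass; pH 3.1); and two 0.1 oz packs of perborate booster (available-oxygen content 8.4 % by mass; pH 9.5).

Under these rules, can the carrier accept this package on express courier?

No

With available-oxygen content 9.4 % by mass (> 5 % by mass), the calcium hypochlorite falls in Group H-9.
Soil oxygenator: available-oxygen content 8.8 % by mass > 5 % by mass → Group H-9 (Oxidizer).
Available-oxygen content 8.4 % by mass meets the Group H-9 criterion (Oxidizer), so the perborate booster is Group H-9.
Total Group H-9: (three 0.1 oz packs = 8.52 g) + (two 0.1 oz packs = 5.68 g) + (two 0.1 oz packs = 5.68 g) = 19.88 g.
19.88 g > 1 g (express courier limit, Group H-9) — over the limit.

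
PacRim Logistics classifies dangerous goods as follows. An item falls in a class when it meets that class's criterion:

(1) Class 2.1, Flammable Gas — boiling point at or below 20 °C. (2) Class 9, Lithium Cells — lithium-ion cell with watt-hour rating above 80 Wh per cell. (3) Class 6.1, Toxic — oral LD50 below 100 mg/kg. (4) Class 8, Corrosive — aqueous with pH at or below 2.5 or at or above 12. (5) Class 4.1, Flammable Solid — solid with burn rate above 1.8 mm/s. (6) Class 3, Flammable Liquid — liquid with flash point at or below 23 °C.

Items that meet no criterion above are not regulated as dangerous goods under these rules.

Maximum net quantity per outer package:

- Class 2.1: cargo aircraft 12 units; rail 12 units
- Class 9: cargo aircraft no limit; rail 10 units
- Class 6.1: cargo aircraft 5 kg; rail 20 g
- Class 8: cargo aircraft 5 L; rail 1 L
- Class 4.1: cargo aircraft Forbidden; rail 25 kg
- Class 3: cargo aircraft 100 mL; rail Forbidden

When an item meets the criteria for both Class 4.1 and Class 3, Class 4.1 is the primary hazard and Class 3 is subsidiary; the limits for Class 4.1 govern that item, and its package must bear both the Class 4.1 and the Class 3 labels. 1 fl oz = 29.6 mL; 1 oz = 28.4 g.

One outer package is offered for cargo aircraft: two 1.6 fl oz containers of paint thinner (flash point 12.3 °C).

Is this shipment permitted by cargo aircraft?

Flash point 12.3 °C meets the Class 3 criterion (Flammable Liquid), so the paint thinner is Class 3.
Class 3 quantity: two 1.6 fl oz containers = 94.72 mL.
94.72 mL is within the cargo aircraft limit of 100 mL for Class 3.

Yes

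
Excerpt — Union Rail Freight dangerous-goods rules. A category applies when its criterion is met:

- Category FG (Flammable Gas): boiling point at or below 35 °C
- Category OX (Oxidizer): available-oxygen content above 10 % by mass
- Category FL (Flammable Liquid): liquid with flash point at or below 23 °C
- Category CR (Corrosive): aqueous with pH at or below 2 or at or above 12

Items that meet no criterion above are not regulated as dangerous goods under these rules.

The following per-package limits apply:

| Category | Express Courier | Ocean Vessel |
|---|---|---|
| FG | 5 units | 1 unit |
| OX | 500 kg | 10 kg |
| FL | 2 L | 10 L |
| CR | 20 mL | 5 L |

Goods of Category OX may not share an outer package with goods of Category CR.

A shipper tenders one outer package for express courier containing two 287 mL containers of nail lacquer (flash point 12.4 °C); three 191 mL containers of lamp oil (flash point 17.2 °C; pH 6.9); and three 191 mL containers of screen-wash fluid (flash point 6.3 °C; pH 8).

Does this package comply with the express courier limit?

Yes

The nail lacquer has flash point 12.4 °C, which is ≤ 23 °C, so it is Category FL (Flammable Liquid).
Flash point 17.2 °C meets the Category FL criterion (Flammable Liquid), so the lamp oil is Category FL.
The screen-wash fluid has flash point 6.3 °C, which is ≤ 23 °C, so it is Category FL (Flammable Liquid).
Total Category FL: (two 287 mL containers = 574 mL) + (three 191 mL containers = 573 mL) + (three 191 mL containers = 573 mL) = 1.72 L.
That is within the Category FL express courier limit of 2 L.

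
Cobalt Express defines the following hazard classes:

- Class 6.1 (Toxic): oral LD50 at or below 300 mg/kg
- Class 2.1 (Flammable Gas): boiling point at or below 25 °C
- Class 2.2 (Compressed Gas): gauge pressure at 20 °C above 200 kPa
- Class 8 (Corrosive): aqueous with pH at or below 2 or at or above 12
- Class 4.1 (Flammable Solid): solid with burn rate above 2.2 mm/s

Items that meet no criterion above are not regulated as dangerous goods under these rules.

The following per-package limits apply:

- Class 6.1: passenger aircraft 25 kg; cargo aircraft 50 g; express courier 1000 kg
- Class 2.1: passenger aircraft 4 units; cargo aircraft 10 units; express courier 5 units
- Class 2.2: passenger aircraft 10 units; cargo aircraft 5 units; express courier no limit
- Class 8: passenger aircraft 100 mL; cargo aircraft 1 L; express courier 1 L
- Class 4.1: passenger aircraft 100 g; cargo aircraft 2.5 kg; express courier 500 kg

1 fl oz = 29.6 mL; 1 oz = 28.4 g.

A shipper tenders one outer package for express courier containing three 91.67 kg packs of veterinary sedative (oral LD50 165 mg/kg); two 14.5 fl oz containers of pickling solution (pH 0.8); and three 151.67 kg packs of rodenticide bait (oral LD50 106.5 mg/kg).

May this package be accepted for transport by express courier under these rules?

Yes

The veterinary sedative has oral LD50 165 mg/kg, which is ≤ 300 mg/kg, so it is Class 6.1 (Toxic).
Pickling solution: pH 0.8 ≤ 2 → Class 8 (Corrosive).
The rodenticide bait has oral LD50 106.5 mg/kg, which is ≤ 300 mg/kg, so it is Class 6.1 (Toxic).
Class 6.1 net quantity: (three 91.67 kg packs = 275.01 kg) + (three 151.67 kg packs = 455.01 kg) = 730.02 kg.
730.02 kg is within the express courier limit of 1000 kg for Class 6.1.
Class 8 quantity: two 14.5 fl oz containers = 858.4 mL.
858.4 mL is within the express courier limit of 1 L for Class 8.
Every hazard class is within its express courier limit and no segregation rule is violated.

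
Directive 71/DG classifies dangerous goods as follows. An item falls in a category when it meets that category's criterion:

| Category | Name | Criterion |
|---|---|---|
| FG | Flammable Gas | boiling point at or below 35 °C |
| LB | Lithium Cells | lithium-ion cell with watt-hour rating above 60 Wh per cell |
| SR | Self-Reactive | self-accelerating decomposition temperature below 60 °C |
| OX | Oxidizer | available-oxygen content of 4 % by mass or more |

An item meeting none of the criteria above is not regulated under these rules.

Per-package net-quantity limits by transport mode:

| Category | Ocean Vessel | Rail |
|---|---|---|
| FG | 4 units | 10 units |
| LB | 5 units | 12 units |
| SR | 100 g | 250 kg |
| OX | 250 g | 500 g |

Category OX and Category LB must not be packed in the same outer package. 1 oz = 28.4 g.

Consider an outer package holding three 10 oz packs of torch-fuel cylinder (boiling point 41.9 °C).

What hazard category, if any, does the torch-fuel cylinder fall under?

boiling point 41.9 °C is not below 35 °C, so Category FG does not apply.
No criterion is met, so the item is not regulated.

Not regulated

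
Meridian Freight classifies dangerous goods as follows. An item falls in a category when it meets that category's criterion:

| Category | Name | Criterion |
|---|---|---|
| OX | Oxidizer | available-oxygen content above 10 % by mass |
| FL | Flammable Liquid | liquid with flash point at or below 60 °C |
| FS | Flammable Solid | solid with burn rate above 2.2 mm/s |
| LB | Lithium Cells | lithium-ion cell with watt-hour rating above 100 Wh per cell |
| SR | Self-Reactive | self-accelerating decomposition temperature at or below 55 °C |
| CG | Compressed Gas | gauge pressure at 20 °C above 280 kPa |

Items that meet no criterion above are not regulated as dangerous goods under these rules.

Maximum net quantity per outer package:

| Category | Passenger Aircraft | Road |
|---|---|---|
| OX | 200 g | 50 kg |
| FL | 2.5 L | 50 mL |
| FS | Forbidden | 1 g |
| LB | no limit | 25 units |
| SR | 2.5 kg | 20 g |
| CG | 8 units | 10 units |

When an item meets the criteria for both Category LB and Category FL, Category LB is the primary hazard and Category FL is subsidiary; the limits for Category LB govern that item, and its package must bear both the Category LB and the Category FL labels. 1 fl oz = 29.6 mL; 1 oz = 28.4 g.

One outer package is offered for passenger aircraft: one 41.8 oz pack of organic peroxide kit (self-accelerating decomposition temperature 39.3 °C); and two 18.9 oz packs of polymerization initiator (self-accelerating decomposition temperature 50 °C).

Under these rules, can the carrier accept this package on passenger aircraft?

Yes

With self-accelerating decomposition temperature 39.3 °C (≤ 55 °C), the organic peroxide kit falls in Category SR.
Self-accelerating decomposition temperature 50 °C meets the Category SR criterion (Self-Reactive), so the polymerization initiator is Category SR.
Category SR net quantity: (one 41.8 oz pack = 1187.12 g) + (two 18.9 oz packs = 1073.52 g) = 2260.64 g.
2260.64 g ≤ 2.5 kg (passenger aircraft limit, Category SR) — within limit.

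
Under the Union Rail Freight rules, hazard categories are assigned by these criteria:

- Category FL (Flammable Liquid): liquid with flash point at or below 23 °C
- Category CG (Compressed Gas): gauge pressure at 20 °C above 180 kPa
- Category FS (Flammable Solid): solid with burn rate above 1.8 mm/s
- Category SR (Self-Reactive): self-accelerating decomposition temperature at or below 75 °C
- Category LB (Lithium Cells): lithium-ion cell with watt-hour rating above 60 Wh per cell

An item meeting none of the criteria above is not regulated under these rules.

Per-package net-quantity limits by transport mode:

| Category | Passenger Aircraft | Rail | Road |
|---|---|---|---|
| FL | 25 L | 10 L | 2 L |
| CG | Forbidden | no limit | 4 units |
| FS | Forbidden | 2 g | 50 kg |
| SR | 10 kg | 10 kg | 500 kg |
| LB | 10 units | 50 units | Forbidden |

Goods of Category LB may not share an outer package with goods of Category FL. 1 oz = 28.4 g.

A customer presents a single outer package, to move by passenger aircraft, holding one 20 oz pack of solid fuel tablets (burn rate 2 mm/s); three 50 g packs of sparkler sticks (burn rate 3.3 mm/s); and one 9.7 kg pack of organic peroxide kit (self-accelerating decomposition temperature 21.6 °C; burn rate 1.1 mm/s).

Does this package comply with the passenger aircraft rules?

The solid fuel tablets have burn rate 2 mm/s, which is > 1.8 mm/s, so they are Category FS (Flammable Solid).
With burn rate 3.3 mm/s (> 1.8 mm/s), the sparkler sticks fall in Category FS.
The organic peroxide kit has self-accelerating decomposition temperature 21.6 °C, which is ≤ 75 °C, so it is Category SR (Self-Reactive).
Category FS net quantity: (one 20 oz pack = 568 g) + (three 50 g packs = 150 g) = 718 g.
By passenger aircraft, Category FS is Forbidden regardless of quantity.
Category SR quantity: 9.7 kg.
That is within the Category SR passenger aircraft limit of 10 kg.
The segregation rule (Category LB with Category FL) does not apply to Category FS with Category SR.

No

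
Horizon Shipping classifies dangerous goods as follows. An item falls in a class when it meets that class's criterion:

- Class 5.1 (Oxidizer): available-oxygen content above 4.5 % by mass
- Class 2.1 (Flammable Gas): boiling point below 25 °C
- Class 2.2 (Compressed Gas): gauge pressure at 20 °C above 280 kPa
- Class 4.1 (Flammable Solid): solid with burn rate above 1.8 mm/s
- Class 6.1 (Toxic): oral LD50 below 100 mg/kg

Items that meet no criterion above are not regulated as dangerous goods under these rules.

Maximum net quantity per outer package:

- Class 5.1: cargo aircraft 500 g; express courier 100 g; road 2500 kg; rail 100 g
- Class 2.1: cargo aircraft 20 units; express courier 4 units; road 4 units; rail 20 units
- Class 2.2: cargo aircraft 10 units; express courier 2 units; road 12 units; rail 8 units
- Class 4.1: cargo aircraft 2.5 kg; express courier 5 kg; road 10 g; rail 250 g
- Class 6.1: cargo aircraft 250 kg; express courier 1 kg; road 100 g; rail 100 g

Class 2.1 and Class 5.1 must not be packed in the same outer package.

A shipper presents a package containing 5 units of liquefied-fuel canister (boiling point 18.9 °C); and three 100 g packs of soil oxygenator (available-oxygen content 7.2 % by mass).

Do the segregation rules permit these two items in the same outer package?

The liquefied-fuel canister has boiling point 18.9 °C, which is < 25 °C, so it is Class 2.1 (Flammable Gas).
Soil oxygenator: available-oxygen content 7.2 % by mass > 4.5 % by mass → Class 5.1 (Oxidizer).
Class 2.1 and Class 5.1 may not share an outer package.

No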